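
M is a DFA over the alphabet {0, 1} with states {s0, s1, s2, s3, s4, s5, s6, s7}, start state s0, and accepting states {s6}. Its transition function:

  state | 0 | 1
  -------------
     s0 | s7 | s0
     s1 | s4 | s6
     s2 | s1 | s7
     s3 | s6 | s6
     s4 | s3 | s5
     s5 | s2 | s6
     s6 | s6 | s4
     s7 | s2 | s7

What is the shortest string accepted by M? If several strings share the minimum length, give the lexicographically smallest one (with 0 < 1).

A breadth-first search from s0 reaches an accepting state first via the path s0 → s7 → s2 → s1 → s6 on input 0001.
No string of length < 4 is accepted (BFS exhausts all shorter strings without reaching an accepting state), and 0001 is the lexicographically least accepting string of length 4.

0001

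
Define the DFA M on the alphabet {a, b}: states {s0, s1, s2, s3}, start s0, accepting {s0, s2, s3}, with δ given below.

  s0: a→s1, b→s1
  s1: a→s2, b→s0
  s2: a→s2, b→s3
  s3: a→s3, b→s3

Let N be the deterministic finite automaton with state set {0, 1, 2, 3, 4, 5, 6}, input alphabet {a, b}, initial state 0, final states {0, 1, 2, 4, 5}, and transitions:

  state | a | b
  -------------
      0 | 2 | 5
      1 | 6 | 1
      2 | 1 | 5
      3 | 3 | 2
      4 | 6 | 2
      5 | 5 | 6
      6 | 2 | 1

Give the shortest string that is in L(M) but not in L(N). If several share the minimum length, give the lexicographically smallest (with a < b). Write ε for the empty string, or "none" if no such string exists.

bb

The string bb is accepted by M but not by N.
No shorter string lies in the difference, and bb is the lexicographically first length-2 string in L(M) \ L(N).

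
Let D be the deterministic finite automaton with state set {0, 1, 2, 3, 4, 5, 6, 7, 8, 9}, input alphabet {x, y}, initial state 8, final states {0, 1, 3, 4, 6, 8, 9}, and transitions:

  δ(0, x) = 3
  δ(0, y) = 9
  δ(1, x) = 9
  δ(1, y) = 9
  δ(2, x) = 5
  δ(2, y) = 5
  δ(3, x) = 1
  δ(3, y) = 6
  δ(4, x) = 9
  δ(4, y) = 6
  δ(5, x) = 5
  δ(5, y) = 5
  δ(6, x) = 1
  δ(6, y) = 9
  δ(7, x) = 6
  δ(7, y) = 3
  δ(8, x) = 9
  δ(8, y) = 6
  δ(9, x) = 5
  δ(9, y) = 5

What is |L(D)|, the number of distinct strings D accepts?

7

The useful subgraph on states {1, 6, 8, 9} is acyclic, so L(D) is finite; the longest accepting path visits 4 useful states, giving maximum string length 3.
Counting accepting paths from 8 by length: 1 of length 0, 2 of length 1, 2 of length 2, 2 of length 3. Total 7.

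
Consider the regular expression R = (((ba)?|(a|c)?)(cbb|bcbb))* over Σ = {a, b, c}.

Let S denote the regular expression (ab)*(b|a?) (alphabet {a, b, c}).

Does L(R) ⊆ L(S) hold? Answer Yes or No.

No

The string cbb is in L(R) but not in L(S).
So L(R) ⊄ L(S).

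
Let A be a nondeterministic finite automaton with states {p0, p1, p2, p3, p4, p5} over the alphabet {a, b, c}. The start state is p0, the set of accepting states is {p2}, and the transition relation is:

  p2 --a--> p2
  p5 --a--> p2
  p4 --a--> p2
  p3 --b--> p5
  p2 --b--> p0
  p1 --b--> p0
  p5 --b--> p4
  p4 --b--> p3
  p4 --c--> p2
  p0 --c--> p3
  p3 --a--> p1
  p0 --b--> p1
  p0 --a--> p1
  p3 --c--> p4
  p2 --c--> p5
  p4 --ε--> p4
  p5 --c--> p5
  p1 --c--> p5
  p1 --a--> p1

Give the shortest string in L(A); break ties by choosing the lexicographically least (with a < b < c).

aca

A breadth-first search from p0 reaches an accepting state first via the path p0 → p1 → p5 → p2 on input aca.
No string of length < 3 is accepted (BFS exhausts all shorter strings without reaching an accepting state), and aca is the lexicographically least accepting string of length 3.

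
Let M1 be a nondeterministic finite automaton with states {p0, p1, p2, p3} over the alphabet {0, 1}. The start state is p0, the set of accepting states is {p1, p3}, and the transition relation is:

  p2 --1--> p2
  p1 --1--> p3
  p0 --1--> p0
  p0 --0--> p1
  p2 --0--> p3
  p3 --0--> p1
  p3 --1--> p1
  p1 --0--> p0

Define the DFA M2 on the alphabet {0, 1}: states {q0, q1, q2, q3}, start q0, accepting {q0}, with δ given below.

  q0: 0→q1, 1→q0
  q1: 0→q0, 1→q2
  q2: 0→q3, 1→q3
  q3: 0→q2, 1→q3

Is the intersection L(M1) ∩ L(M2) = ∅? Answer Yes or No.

Yes

Exploring the product automaton M1 × M2 from the start pair (p0, q0), following both machines on each input symbol, reaches 8 state pairs: (p0, q0), (p1, q1), (p3, q2), (p1, q3), (p0, q2), (p3, q3), (p0, q3), (p1, q2).
M1 accepts in {p1, p3} and M2 accepts in {q0}; no reachable pair has both components accepting, so no string drives both machines to acceptance simultaneously and L(M1) ∩ L(M2) = ∅.
So no string is accepted by both, and the intersection is empty.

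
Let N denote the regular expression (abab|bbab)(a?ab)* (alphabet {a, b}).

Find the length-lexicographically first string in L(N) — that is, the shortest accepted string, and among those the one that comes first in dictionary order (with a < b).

By inspection of the expression, no string of length less than 4 matches, and abab is the lexicographically first match of length 4.

abab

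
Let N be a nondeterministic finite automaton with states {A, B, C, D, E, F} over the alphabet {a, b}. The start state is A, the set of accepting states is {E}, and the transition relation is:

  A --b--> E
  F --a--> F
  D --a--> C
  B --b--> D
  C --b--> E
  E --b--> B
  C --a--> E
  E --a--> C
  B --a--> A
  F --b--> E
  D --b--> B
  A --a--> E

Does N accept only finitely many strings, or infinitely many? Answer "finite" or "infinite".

infinite

State A is reachable from the start and can reach an accepting state, and it lies on the cycle A → E → B → A.
Traversing that cycle any number of times yields accepted strings of unbounded length, so the language is infinite.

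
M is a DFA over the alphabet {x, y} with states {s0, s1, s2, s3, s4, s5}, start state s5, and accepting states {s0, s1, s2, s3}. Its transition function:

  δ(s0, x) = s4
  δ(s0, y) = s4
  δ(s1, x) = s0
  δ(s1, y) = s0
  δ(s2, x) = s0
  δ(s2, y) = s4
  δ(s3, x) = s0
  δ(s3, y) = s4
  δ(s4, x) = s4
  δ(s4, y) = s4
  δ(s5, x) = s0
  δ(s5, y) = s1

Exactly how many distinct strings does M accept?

4

The useful subgraph on states {s0, s1, s5} is acyclic, so L(M) is finite; the longest accepting path visits 3 useful states, giving maximum string length 2.
Counting accepting paths from s5 by length: 2 of length 1, 2 of length 2. Total 4.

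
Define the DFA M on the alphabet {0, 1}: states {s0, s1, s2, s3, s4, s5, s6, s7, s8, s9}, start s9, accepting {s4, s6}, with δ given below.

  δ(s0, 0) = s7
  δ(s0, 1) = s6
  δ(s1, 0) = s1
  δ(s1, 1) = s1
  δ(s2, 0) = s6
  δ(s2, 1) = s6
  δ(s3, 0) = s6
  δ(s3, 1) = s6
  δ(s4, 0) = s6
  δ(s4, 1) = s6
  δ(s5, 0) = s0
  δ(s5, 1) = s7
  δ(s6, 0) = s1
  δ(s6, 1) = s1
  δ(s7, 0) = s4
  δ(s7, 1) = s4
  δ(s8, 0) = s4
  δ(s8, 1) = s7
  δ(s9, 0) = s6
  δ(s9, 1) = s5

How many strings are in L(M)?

14

The useful subgraph on states {s0, s4, s5, s6, s7, s9} is acyclic, so L(M) is finite; the longest accepting path visits 6 useful states, giving maximum string length 5.
Counting accepting paths from s9 by length: 1 of length 1, 3 of length 3, 6 of length 4, 4 of length 5. Total 14.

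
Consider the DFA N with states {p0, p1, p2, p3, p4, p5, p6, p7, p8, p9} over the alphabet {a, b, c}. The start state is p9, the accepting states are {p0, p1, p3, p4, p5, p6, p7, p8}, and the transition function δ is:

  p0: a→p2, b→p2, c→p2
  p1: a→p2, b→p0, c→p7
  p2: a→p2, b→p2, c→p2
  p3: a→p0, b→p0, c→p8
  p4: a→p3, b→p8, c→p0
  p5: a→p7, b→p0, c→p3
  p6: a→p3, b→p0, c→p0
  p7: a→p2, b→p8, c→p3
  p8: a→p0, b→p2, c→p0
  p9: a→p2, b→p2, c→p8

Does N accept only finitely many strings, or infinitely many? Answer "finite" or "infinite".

The useful states (reachable from p9 and able to reach an accepting state) are {p0, p8, p9}.
Restricted to these states the transition graph has no cycle, so every accepting path has bounded length and L is finite.

finite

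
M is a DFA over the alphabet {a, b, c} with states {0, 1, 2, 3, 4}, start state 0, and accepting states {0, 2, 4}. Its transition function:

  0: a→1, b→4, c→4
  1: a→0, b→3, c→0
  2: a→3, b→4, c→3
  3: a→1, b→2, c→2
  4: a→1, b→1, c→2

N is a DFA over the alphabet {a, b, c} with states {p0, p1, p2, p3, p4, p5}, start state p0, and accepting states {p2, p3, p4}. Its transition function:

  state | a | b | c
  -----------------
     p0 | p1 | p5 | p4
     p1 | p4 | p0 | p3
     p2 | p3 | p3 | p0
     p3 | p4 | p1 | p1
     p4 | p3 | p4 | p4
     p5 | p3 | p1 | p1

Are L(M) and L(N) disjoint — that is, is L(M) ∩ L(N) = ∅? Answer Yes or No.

The string c is accepted by both M and N.
Hence L(M) ∩ L(N) ≠ ∅.

No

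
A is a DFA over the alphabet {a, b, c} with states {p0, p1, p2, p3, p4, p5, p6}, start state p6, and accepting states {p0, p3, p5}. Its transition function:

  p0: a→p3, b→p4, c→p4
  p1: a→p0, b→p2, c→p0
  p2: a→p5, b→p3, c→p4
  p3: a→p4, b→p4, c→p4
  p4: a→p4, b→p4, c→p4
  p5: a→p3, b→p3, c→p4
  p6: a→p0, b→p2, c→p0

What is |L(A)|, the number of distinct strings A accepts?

The useful subgraph on states {p0, p2, p3, p5, p6} is acyclic, so L(A) is finite; the longest accepting path visits 4 useful states, giving maximum string length 3.
Counting accepting paths from p6 by length: 2 of length 1, 4 of length 2, 2 of length 3. Total 8.

8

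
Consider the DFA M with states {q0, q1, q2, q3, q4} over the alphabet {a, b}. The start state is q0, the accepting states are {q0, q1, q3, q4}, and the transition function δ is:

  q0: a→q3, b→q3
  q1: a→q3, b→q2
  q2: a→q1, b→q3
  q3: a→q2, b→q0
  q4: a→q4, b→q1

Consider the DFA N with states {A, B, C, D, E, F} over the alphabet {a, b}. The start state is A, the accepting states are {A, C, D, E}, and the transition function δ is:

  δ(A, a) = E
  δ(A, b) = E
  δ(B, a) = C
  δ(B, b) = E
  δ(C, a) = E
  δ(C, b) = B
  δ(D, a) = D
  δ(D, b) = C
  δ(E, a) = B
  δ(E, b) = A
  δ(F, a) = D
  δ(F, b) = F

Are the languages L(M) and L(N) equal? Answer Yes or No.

Exploring the product automaton M × N from the start pair (q0, A), following both machines on each input symbol, reaches 4 state pairs: (q0, A), (q3, E), (q2, B), (q1, C).
M accepts in {q0, q1, q3, q4} and N accepts in {A, C, D, E}. In every reachable pair the two components are either both accepting — (q0, A), (q3, E), (q1, C) — or both non-accepting, so no string is accepted by exactly one of the machines: L(M) \ L(N) and L(N) \ L(M) are both empty.
Hence every string is accepted by M iff it is accepted by N, and the two languages coincide.

Yes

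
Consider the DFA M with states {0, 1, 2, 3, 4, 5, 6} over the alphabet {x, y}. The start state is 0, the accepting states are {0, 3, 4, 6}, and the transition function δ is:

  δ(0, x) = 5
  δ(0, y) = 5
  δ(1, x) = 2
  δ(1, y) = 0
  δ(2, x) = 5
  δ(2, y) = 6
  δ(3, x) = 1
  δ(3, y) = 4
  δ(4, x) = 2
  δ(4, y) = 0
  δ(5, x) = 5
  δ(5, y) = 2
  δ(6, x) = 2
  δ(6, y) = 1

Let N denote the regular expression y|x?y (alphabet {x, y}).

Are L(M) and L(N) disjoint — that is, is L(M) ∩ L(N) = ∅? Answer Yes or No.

Converting the expression N to a DFA (subset construction, then merging equivalent states) gives the minimal DFA with states {n0, n1, n2, n3}, start state n0, accepting states {n2} and transitions n0: x→n1, y→n2; n1: x→n3, y→n2; n2: x→n3, y→n3; n3: x→n3, y→n3.
Exploring the product automaton M × N from the start pair (0, n0), following both machines on each input symbol, reaches 9 state pairs: (0, n0), (5, n1), (5, n2), (5, n3), (2, n2), (2, n3), (6, n3), (1, n3), (0, n3).
M accepts in {0, 3, 4, 6} and N accepts in {n2}; no reachable pair has both components accepting, so no string drives both machines to acceptance simultaneously and L(M) ∩ L(N) = ∅.
So no string is accepted by both, and the intersection is empty.

Yes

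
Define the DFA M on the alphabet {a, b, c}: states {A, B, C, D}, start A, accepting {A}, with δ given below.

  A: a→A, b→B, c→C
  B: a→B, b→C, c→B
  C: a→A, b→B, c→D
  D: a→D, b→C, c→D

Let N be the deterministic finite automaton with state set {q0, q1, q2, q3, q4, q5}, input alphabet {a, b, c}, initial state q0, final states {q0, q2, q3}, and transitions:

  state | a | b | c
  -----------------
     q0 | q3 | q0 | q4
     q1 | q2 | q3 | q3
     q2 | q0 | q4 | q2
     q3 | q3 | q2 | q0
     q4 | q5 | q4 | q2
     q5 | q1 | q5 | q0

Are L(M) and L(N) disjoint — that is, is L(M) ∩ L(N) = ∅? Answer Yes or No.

The empty string ε is accepted by both M and N.
Hence L(M) ∩ L(N) ≠ ∅.

No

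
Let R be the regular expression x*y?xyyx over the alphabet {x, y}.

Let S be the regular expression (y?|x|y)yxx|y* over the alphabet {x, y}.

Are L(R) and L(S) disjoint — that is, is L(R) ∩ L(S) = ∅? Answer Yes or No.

Yes

Converting the expression R to a DFA (subset construction, then merging equivalent states) gives the minimal DFA with states {r0, r1, r2, r3, r4, r5, r6, r7, r8}, start state r0, accepting states {r8} and transitions r0: x→r1, y→r2; r1: x→r1, y→r3; r2: x→r4, y→r5; r3: x→r4, y→r6; r4: x→r5, y→r7; r5: x→r5, y→r5; r6: x→r8, y→r5; r7: x→r5, y→r6; r8: x→r5, y→r5.
Converting the expression S to a DFA (subset construction, then merging equivalent states) gives the minimal DFA with states {s0, s1, s2, s3, s4, s5, s6, s7, s8}, start state s0, accepting states {s0, s2, s6, s7, s8} and transitions s0: x→s1, y→s2; s1: x→s3, y→s4; s2: x→s5, y→s6; s3: x→s3, y→s3; s4: x→s5, y→s3; s5: x→s7, y→s3; s6: x→s5, y→s8; s7: x→s3, y→s3; s8: x→s3, y→s8.
Exploring the product automaton R × S from the start pair (r0, s0), following both machines on each input symbol, reaches 16 state pairs: (r0, s0), (r1, s1), (r2, s2), (r1, s3), (r3, s4), (r4, s5), (r5, s6), (r3, s3), (r6, s3), (r5, s7), (r7, s3), (r5, s5), (r5, s8), (r4, s3), (r8, s3), (r5, s3).
R accepts in {r8} and S accepts in {s0, s2, s6, s7, s8}; no reachable pair has both components accepting, so no string drives both machines to acceptance simultaneously and L(R) ∩ L(S) = ∅.
So no string is accepted by both, and the intersection is empty.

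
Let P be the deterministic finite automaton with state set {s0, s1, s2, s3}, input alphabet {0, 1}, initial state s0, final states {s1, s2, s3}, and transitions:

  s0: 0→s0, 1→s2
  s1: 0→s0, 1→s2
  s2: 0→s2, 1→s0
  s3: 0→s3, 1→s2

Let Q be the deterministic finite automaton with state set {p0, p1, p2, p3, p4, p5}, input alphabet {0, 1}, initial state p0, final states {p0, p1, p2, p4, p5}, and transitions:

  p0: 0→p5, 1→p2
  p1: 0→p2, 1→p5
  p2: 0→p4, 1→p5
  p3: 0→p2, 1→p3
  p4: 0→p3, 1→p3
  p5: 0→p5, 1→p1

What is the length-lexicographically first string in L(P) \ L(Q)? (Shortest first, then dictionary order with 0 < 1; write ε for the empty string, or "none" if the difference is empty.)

The string 100 is accepted by P but not by Q.
No shorter string lies in the difference, and 100 is the lexicographically first length-3 string in L(P) \ L(Q).

100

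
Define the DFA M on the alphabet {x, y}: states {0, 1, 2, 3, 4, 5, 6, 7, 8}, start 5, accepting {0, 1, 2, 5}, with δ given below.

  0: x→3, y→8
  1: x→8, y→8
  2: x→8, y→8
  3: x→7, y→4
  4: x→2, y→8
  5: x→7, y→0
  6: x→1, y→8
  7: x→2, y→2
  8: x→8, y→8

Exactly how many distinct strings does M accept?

The useful subgraph on states {0, 2, 3, 4, 5, 7} is acyclic, so L(M) is finite; the longest accepting path visits 5 useful states, giving maximum string length 4.
Counting accepting paths from 5 by length: 1 of length 0, 1 of length 1, 2 of length 2, 3 of length 4. Total 7.

7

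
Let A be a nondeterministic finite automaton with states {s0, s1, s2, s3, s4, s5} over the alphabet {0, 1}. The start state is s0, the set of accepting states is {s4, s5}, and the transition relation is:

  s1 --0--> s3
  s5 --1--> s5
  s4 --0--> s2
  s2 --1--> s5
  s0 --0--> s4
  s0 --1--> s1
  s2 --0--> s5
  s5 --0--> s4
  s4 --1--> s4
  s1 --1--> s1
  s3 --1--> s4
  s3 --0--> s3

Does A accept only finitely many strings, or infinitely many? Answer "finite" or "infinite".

infinite

State s1 is reachable from the start and can reach an accepting state, and it lies on the cycle s1 → s1.
Traversing that cycle any number of times yields accepted strings of unbounded length, so the language is infinite.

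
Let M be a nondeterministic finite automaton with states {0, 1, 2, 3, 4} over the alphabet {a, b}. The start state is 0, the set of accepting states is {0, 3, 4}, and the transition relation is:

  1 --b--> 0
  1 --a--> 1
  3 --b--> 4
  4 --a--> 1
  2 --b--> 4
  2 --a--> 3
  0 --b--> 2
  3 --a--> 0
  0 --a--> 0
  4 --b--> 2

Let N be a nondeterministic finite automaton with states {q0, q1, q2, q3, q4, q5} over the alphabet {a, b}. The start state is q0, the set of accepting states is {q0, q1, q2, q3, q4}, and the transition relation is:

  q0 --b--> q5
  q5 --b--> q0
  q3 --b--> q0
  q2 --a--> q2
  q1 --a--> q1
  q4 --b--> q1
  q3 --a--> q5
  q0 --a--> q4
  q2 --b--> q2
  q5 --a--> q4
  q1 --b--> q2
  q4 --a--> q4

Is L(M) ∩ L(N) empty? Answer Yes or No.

The empty string ε is accepted by both M and N.
Hence L(M) ∩ L(N) ≠ ∅.

No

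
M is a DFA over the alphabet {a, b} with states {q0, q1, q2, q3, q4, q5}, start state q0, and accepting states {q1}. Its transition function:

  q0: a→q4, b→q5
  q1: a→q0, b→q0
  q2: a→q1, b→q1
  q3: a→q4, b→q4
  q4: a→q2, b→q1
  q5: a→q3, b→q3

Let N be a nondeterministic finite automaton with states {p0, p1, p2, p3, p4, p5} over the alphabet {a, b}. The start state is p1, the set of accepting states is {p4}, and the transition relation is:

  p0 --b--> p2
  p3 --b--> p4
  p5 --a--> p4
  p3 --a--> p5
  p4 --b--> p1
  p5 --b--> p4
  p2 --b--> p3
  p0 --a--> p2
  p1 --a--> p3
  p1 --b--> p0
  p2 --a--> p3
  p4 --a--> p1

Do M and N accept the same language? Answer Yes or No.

Yes

Exploring the product automaton M × N from the start pair (q0, p1), following both machines on each input symbol, reaches 6 state pairs: (q0, p1), (q4, p3), (q5, p0), (q2, p5), (q1, p4), (q3, p2).
M accepts in {q1} and N accepts in {p4}. In every reachable pair the two components are either both accepting — (q1, p4) — or both non-accepting, so no string is accepted by exactly one of the machines: L(M) \ L(N) and L(N) \ L(M) are both empty.
Hence every string is accepted by M iff it is accepted by N, and the two languages coincide.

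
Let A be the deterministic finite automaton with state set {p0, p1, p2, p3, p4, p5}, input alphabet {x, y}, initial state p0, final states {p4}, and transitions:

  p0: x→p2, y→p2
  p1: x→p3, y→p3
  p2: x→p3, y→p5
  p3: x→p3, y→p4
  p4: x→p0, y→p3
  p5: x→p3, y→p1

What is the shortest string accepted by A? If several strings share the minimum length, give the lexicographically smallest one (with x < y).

xxy

A breadth-first search from p0 reaches an accepting state first via the path p0 → p2 → p3 → p4 on input xxy.
No string of length < 3 is accepted (BFS exhausts all shorter strings without reaching an accepting state), and xxy is the lexicographically least accepting string of length 3.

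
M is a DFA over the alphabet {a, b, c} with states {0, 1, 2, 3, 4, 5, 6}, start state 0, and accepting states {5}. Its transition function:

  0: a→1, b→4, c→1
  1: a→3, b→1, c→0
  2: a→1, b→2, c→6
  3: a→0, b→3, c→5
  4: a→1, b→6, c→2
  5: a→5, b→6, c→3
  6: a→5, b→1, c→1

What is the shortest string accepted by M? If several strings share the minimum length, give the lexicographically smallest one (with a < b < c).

aac

A breadth-first search from 0 reaches an accepting state first via the path 0 → 1 → 3 → 5 on input aac.
No string of length < 3 is accepted (BFS exhausts all shorter strings without reaching an accepting state), and aac is the lexicographically least accepting string of length 3.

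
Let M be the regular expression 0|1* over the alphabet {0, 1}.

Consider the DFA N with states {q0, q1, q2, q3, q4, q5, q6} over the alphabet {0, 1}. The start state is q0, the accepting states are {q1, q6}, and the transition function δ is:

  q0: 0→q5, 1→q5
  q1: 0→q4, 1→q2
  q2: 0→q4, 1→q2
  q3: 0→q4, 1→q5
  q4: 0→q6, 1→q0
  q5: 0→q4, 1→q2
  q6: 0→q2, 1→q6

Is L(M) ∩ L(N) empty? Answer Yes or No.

Yes

Converting the expression M to a DFA (subset construction, then merging equivalent states) gives the minimal DFA with states {m0, m1, m2, m3}, start state m0, accepting states {m0, m1, m2} and transitions m0: 0→m1, 1→m2; m1: 0→m3, 1→m3; m2: 0→m3, 1→m2; m3: 0→m3, 1→m3.
Exploring the product automaton M × N from the start pair (m0, q0), following both machines on each input symbol, reaches 9 state pairs: (m0, q0), (m1, q5), (m2, q5), (m3, q4), (m3, q2), (m2, q2), (m3, q6), (m3, q0), (m3, q5).
M accepts in {m0, m1, m2} and N accepts in {q1, q6}; no reachable pair has both components accepting, so no string drives both machines to acceptance simultaneously and L(M) ∩ L(N) = ∅.
So no string is accepted by both, and the intersection is empty.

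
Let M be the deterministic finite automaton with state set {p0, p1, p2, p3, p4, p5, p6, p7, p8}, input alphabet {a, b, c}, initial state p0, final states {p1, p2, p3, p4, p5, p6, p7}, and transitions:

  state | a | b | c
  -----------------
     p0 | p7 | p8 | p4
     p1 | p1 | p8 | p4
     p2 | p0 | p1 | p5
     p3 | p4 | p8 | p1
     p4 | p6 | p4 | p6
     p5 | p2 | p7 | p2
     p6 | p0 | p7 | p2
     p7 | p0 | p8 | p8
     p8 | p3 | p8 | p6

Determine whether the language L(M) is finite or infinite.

State p8 is reachable from the start and can reach an accepting state, and it lies on the cycle p8 → p8.
Traversing that cycle any number of times yields accepted strings of unbounded length, so the language is infinite.

infinite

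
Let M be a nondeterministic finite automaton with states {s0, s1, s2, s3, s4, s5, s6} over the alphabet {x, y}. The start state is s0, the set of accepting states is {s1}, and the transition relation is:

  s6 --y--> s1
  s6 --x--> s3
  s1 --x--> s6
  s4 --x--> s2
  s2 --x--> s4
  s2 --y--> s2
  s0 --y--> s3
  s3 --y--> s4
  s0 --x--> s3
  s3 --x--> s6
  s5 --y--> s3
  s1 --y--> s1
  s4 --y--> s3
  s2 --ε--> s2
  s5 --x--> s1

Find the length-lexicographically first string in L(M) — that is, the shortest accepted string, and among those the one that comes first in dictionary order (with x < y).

xxy

A breadth-first search from s0 reaches an accepting state first via the path s0 → s3 → s6 → s1 on input xxy.
No string of length < 3 is accepted (BFS exhausts all shorter strings without reaching an accepting state), and xxy is the lexicographically least accepting string of length 3.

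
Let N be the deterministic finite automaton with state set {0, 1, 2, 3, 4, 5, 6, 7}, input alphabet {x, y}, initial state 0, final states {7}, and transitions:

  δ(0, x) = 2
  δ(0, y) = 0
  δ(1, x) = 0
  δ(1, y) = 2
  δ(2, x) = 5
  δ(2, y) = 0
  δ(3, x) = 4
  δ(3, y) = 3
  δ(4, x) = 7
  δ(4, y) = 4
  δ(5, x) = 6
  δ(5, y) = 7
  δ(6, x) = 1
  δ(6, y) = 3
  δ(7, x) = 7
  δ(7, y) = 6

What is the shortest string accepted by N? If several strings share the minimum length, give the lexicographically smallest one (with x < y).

A breadth-first search from 0 reaches an accepting state first via the path 0 → 2 → 5 → 7 on input xxy.
No string of length < 3 is accepted (BFS exhausts all shorter strings without reaching an accepting state), and xxy is the lexicographically least accepting string of length 3.

xxy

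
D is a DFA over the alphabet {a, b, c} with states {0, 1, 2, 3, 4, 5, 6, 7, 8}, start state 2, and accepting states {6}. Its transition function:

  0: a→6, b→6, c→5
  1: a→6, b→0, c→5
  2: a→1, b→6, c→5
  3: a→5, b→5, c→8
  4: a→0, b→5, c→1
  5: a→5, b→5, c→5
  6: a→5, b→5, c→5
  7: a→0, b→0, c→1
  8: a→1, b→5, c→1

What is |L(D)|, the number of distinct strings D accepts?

4

The useful subgraph on states {0, 1, 2, 6} is acyclic, so L(D) is finite; the longest accepting path visits 4 useful states, giving maximum string length 3.
Counting accepting paths from 2 by length: 1 of length 1, 1 of length 2, 2 of length 3. Total 4.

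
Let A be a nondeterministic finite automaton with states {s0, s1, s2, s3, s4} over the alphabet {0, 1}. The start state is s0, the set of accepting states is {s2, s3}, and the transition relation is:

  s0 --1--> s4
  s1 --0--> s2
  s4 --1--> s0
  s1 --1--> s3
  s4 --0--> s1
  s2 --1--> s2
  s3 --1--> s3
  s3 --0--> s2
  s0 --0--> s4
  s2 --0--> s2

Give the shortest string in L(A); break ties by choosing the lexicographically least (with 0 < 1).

A breadth-first search from s0 reaches an accepting state first via the path s0 → s4 → s1 → s2 on input 000.
No string of length < 3 is accepted (BFS exhausts all shorter strings without reaching an accepting state), and 000 is the lexicographically least accepting string of length 3.

000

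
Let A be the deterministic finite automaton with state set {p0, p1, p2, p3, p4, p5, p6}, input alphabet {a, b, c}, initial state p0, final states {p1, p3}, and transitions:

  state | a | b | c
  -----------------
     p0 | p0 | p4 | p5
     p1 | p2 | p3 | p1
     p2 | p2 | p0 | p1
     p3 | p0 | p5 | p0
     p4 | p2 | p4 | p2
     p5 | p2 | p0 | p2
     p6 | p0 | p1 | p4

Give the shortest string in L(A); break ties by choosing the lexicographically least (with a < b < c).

A breadth-first search from p0 reaches an accepting state first via the path p0 → p4 → p2 → p1 on input bac.
No string of length < 3 is accepted (BFS exhausts all shorter strings without reaching an accepting state), and bac is the lexicographically least accepting string of length 3.

bac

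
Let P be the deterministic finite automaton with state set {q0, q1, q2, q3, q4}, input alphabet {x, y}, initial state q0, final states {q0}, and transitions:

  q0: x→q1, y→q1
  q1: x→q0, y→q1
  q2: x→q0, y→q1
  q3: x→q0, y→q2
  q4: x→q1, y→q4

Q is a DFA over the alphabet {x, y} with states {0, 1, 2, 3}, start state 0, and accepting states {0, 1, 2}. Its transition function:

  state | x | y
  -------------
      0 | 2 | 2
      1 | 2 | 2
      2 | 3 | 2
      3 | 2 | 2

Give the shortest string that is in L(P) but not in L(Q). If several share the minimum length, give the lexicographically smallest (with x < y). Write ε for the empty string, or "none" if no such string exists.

xx

The string xx is accepted by P but not by Q.
No shorter string lies in the difference, and xx is the lexicographically first length-2 string in L(P) \ L(Q).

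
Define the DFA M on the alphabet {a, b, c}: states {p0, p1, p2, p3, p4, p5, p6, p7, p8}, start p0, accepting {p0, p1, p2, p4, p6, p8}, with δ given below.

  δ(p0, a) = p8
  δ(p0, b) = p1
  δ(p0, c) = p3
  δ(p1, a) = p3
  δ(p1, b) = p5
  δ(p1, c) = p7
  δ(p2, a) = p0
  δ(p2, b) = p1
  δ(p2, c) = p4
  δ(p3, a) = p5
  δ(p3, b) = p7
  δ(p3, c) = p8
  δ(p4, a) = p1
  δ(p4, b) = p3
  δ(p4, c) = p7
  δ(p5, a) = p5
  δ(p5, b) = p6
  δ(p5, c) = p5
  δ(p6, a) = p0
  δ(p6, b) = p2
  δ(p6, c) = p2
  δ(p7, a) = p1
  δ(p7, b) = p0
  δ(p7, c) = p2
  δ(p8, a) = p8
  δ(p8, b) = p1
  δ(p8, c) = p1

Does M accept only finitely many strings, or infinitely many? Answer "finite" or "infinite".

infinite

State p8 is reachable from the start and can reach an accepting state, and it lies on the cycle p8 → p8.
Traversing that cycle any number of times yields accepted strings of unbounded length, so the language is infinite.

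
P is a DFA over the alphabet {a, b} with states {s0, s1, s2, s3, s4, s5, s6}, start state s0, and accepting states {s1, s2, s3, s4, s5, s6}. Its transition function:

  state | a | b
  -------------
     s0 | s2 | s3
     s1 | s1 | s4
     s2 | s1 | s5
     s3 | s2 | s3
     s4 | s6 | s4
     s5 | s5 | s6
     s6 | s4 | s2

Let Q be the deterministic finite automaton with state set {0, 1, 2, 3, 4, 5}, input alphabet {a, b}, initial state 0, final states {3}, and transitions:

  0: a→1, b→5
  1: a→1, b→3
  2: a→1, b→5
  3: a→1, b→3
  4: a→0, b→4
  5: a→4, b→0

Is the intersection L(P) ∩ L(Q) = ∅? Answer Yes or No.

The string ab is accepted by both P and Q.
Hence L(P) ∩ L(Q) ≠ ∅.

No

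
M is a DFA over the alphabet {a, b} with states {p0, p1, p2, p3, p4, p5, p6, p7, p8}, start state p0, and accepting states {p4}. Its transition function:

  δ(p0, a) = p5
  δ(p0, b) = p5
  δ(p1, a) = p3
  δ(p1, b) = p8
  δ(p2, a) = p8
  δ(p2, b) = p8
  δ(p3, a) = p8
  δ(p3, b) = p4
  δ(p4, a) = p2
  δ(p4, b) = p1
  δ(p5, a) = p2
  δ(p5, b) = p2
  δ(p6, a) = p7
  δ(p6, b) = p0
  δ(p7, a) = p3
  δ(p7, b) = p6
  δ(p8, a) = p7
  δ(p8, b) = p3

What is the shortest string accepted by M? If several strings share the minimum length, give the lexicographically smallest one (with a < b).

A breadth-first search from p0 reaches an accepting state first via the path p0 → p5 → p2 → p8 → p3 → p4 on input aaabb.
No string of length < 5 is accepted (BFS exhausts all shorter strings without reaching an accepting state), and aaabb is the lexicographically least accepting string of length 5.

aaabb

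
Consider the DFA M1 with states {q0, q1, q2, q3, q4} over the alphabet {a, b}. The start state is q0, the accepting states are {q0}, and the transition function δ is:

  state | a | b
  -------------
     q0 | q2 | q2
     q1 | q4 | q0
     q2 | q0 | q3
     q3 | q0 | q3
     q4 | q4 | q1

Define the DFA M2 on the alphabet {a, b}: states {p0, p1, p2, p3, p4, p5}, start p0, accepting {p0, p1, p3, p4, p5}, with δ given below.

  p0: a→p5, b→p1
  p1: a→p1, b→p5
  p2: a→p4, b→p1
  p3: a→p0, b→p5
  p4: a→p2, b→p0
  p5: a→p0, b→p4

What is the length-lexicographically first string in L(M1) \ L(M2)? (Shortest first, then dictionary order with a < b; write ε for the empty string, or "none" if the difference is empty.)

aba

The string aba is accepted by M1 but not by M2.
No shorter string lies in the difference, and aba is the lexicographically first length-3 string in L(M1) \ L(M2).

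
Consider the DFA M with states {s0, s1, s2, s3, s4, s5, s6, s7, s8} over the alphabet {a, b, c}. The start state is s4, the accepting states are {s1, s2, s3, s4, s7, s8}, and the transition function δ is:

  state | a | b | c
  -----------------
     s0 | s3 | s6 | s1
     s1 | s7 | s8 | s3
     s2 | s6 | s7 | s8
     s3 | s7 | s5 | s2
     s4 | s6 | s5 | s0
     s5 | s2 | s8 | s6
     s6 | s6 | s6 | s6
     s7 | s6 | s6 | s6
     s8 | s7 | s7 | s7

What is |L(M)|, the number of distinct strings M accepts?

The useful subgraph on states {s0, s1, s2, s3, s4, s5, s7, s8} is acyclic, so L(M) is finite; the longest accepting path visits 8 useful states, giving maximum string length 7.
Counting accepting paths from s4 by length: 1 of length 0, 4 of length 2, 10 of length 3, 12 of length 4, 12 of length 5, 11 of length 6, 3 of length 7. Total 53.

53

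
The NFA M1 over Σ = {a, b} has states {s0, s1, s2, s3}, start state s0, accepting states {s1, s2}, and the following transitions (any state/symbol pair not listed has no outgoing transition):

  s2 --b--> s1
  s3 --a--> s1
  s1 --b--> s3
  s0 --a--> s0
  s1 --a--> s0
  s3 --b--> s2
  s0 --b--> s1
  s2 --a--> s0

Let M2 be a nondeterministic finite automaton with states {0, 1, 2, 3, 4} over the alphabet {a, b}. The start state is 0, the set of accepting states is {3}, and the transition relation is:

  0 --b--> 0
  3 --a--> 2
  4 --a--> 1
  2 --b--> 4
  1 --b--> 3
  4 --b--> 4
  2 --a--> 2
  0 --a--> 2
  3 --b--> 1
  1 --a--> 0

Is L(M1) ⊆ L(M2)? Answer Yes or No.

The string b is in L(M1) but not in L(M2).
So L(M1) ⊄ L(M2).

No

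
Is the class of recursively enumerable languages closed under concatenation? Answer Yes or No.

Yes

Dovetail over all split points of the input and all step bounds t = 1, 2, …, simulating the recogniser for L₁ on the prefix and the recogniser for L₂ on the suffix for t steps; accept if for some split both accept.
So the recursively enumerable languages are closed under concatenation.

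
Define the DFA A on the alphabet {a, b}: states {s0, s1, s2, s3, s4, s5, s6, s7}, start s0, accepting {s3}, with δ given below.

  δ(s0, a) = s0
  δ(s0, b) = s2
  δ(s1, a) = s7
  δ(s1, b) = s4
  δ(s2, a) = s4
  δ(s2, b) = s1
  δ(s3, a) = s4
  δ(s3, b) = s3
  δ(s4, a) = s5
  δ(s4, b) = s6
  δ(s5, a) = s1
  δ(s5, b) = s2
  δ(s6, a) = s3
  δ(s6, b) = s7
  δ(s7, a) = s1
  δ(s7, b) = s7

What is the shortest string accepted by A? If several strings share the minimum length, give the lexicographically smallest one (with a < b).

baba

A breadth-first search from s0 reaches an accepting state first via the path s0 → s2 → s4 → s6 → s3 on input baba.
No string of length < 4 is accepted (BFS exhausts all shorter strings without reaching an accepting state), and baba is the lexicographically least accepting string of length 4.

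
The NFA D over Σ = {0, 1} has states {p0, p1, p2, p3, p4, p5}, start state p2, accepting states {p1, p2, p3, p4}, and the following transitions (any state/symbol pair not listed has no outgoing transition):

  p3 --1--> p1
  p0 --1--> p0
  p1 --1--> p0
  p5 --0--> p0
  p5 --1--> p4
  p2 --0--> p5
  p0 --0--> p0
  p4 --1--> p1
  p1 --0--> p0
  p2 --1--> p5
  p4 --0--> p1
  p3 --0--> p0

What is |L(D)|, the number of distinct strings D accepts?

The useful subgraph on states {p1, p2, p4, p5} is acyclic, so L(D) is finite; the longest accepting path visits 4 useful states, giving maximum string length 3.
Counting accepting paths from p2 by length: 1 of length 0, 2 of length 2, 4 of length 3. Total 7.

7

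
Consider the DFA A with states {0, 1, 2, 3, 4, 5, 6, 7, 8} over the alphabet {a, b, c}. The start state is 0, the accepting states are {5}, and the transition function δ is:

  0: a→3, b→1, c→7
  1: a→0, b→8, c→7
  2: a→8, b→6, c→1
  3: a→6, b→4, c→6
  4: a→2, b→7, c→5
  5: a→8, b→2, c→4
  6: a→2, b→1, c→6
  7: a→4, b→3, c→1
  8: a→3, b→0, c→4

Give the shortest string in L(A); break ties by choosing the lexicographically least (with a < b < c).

abc

A breadth-first search from 0 reaches an accepting state first via the path 0 → 3 → 4 → 5 on input abc.
No string of length < 3 is accepted (BFS exhausts all shorter strings without reaching an accepting state), and abc is the lexicographically least accepting string of length 3.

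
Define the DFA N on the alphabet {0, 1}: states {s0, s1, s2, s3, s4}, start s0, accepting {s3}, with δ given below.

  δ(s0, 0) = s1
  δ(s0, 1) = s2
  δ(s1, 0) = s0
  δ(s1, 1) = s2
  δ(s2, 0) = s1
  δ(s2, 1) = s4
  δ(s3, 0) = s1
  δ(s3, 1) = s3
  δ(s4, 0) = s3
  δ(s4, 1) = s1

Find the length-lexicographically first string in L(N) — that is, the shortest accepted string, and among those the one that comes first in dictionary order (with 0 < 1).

A breadth-first search from s0 reaches an accepting state first via the path s0 → s2 → s4 → s3 on input 110.
No string of length < 3 is accepted (BFS exhausts all shorter strings without reaching an accepting state), and 110 is the lexicographically least accepting string of length 3.

110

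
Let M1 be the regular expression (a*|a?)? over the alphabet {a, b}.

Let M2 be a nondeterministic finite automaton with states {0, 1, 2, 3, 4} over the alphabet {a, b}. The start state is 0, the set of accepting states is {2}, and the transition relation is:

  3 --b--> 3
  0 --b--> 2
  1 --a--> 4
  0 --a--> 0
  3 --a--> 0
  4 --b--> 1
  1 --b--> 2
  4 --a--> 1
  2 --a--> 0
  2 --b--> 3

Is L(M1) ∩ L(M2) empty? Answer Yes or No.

Converting the expression M1 to a DFA (subset construction, then merging equivalent states) gives the minimal DFA with states {r0, r1}, start state r0, accepting states {r0} and transitions r0: a→r0, b→r1; r1: a→r1, b→r1.
Exploring the product automaton M1 × M2 from the start pair (r0, 0), following both machines on each input symbol, reaches 4 state pairs: (r0, 0), (r1, 2), (r1, 0), (r1, 3).
M1 accepts in {r0} and M2 accepts in {2}; no reachable pair has both components accepting, so no string drives both machines to acceptance simultaneously and L(M1) ∩ L(M2) = ∅.
So no string is accepted by both, and the intersection is empty.

Yes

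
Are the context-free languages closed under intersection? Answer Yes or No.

No

{aⁿbⁿcᵐ : m,n≥0} and {aᵐbⁿcⁿ : m,n≥0} are both context-free, but their intersection {aⁿbⁿcⁿ : n≥0} is not (pumping lemma).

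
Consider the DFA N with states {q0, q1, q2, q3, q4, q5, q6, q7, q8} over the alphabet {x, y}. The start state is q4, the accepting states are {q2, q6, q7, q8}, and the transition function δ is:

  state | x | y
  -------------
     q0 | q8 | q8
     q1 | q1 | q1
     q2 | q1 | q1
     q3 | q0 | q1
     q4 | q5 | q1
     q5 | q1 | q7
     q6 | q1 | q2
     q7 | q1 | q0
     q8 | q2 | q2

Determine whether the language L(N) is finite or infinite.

The useful states (reachable from q4 and able to reach an accepting state) are {q0, q2, q4, q5, q7, q8}.
Restricted to these states the transition graph has no cycle, so every accepting path has bounded length and L is finite.

finite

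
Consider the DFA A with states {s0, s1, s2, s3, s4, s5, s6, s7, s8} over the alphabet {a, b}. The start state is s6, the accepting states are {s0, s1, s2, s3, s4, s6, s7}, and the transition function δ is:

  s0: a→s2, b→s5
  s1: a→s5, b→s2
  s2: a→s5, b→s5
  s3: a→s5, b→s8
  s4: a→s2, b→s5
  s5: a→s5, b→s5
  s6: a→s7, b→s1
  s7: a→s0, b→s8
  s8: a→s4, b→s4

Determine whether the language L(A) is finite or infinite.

The useful states (reachable from s6 and able to reach an accepting state) are {s0, s1, s2, s4, s6, s7, s8}.
Restricted to these states the transition graph has no cycle, so every accepting path has bounded length and L is finite.

finite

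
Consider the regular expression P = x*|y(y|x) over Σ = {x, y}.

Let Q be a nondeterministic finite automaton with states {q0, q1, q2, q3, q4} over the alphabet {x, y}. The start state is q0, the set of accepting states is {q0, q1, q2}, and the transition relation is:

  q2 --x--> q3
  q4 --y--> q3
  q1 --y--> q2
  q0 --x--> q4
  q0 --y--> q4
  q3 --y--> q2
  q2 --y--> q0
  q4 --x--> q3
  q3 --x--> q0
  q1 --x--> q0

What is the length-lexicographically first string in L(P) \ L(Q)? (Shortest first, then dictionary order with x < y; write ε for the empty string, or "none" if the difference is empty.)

x

The string x is accepted by P but not by Q.
No shorter string lies in the difference, and x is the lexicographically first length-1 string in L(P) \ L(Q).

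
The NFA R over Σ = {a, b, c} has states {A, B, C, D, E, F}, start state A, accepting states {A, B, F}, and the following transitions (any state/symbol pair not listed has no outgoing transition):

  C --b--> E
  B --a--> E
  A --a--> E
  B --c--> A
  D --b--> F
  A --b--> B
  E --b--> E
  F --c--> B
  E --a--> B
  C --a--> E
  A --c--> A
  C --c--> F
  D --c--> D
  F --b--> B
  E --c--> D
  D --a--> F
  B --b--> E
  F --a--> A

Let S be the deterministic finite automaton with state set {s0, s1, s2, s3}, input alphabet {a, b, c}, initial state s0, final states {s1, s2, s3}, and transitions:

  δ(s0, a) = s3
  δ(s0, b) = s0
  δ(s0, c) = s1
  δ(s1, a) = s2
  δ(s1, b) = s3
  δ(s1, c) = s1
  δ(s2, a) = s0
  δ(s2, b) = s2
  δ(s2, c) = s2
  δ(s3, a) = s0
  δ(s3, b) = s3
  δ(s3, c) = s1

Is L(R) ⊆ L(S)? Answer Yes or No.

No

The empty string ε is in L(R) but not in L(S).
So L(R) ⊄ L(S).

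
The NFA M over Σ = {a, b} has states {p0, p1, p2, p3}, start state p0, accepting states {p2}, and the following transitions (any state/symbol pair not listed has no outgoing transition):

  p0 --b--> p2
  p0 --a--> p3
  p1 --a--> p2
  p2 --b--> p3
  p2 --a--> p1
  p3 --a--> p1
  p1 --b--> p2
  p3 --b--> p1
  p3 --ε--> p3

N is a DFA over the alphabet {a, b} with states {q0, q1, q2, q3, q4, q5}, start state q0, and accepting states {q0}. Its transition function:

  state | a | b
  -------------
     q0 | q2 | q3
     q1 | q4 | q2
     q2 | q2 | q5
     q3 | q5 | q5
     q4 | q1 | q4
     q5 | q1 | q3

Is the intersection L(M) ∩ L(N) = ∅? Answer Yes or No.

Yes

Exploring the product automaton M × N from the start pair (p0, q0), following both machines on each input symbol, reaches 15 state pairs: (p0, q0), (p3, q2), (p2, q3), (p1, q2), (p1, q5), (p3, q5), (p2, q2), (p2, q5), (p2, q1), (p1, q1), (p1, q3), (p3, q3), (p1, q4), (p2, q4), (p3, q4).
M accepts in {p2} and N accepts in {q0}; no reachable pair has both components accepting, so no string drives both machines to acceptance simultaneously and L(M) ∩ L(N) = ∅.
So no string is accepted by both, and the intersection is empty.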